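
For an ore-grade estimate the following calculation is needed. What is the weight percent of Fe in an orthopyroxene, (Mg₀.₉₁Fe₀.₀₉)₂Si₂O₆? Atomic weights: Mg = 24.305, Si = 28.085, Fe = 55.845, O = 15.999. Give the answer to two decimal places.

Molar mass of (Mg₀.₉₁Fe₀.₀₉)₂Si₂O₆: 1.82·24.305 + 0.18·55.845 + 2·28.085 + 6·15.999 = 206.451 g/mol.
Mass of Fe per formula unit: 0.18 × 55.845 = 10.052 g.
Weight fraction Fe = 10.052 / 206.451 = 0.0487.

4.87 weight percent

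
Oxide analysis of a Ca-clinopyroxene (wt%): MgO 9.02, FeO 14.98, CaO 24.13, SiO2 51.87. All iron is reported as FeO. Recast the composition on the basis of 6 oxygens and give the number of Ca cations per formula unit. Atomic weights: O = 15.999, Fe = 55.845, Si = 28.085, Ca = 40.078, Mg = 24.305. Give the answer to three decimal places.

0.997 Ca apfu

MgO: 9.02/40.304 = 0.22380 mol → 0.22380 mol Mg, 0.22380 mol O.
FeO: 14.98/71.844 = 0.20851 mol → 0.20851 mol Fe, 0.20851 mol O.
CaO: 24.13/56.077 = 0.43030 mol → 0.43030 mol Ca, 0.43030 mol O.
SiO2: 51.87/60.083 = 0.86331 mol → 0.86331 mol Si, 1.72662 mol O.
Total oxygen = 2.58923 mol. Normalization factor = 6/2.58923 = 2.31729.
Ca per 6 O = 0.43030 × 2.31729 = 0.997.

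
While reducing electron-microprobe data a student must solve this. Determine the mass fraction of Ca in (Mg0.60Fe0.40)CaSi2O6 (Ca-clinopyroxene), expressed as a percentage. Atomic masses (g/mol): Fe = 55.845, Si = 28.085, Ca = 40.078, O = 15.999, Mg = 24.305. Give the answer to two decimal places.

17.49 weight percent

Formula mass = 0.60×24.305 + 0.40×55.845 + 1×40.078 + 2×28.085 + 6×15.999 = 229.163 g/mol, of which 40.078 g is Ca.
So Ca makes up 40.078/229.163 = 0.1749 of the mass, i.e. 17.49%.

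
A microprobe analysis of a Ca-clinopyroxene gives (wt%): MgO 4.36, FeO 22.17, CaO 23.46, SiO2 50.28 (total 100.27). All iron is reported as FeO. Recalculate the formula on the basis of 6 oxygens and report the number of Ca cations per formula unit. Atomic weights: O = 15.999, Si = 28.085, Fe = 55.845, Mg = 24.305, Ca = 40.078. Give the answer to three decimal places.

MgO (M=40.304): mol = 0.10818; Mg = 0.10818, O = 0.10818.
FeO (M=71.844): mol = 0.30859; Fe = 0.30859, O = 0.30859.
CaO (M=56.077): mol = 0.41835; Ca = 0.41835, O = 0.41835.
SiO2 (M=60.083): mol = 0.83684; Si = 0.83684, O = 1.67368.
ΣO = 2.50880; factor = 6/ΣO = 2.39158.
Ca apfu = 0.41835 × 2.39158 = 1.001.

1.001 Ca apfu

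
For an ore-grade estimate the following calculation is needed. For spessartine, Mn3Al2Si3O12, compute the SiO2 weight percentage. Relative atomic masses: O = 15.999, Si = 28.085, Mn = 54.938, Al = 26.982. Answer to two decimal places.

36.41 wt%

M(Mn3Al2Si3O12) = 495.021 g/mol; M(SiO2) = 60.083 g/mol.
Moles SiO2 per formula unit = 3 Si ÷ 1 = 3.0000.
SiO2 fraction = (3.0000 × 60.083) / 495.021 = 180.249/495.021 = 0.3641.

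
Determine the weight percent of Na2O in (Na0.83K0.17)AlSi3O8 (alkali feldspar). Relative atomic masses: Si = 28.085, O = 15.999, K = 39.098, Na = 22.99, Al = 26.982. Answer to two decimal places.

Formula mass = 264.957 g/mol.
0.83 Na → 0.4150 mol Na2O per formula unit; M(Na2O) = 61.979, so Na2O mass = 25.721 g.
25.721/264.957 × 100 = 9.71 wt%.

9.71 wt%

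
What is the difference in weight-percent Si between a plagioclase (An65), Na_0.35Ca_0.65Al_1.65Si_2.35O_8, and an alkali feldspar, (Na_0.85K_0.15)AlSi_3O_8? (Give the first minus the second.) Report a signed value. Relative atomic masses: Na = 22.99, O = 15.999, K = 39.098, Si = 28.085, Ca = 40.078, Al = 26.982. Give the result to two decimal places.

First mineral: 66.000 g Si in 272.609 g formula = 24.21 wt% Si.
Second mineral: 84.255 g Si in 264.635 g formula = 31.84 wt% Si.
24.21% − 31.84% gives a difference of -7.63 percentage points.

-7.63 percentage points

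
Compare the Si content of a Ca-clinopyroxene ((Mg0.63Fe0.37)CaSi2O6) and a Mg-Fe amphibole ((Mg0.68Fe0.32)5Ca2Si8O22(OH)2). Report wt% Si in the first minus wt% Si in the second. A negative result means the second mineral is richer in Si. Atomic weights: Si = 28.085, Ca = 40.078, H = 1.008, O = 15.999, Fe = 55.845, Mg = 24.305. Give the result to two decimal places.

M((Mg0.63Fe0.37)CaSi2O6) = 228.217 g/mol, so wt% Si = 56.170/228.217 × 100 = 24.61%.
M((Mg0.68Fe0.32)5Ca2Si8O22(OH)2) = 862.817 g/mol, so wt% Si = 224.680/862.817 × 100 = 26.04%.
24.61 − 26.04 = -1.43 pp.

-1.43 percentage points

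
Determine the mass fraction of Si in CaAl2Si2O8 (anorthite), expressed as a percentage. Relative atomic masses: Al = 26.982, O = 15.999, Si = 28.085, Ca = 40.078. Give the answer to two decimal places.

M(CaAl2Si2O8) = 278.204 g/mol.
Si contributes 2 × 28.085 = 56.170 g per mole.
56.170/278.204 = 0.2019 → 20.19%.

20.19 weight percent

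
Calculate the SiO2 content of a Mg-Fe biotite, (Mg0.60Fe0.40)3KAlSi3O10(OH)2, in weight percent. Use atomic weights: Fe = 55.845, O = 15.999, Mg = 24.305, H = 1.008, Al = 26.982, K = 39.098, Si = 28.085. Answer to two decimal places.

39.61 wt%

Molar mass of (Mg0.60Fe0.40)3KAlSi3O10(OH)2 = 1.80·24.305 + 1.20·55.845 + 1·39.098 + 1·26.982 + 3·28.085 + 12·15.999 + 2·1.008 = 455.102 g/mol.
Each formula unit contains 3 Si, equivalent to 3/1 = 3.0000 mol SiO2.
M(SiO2) = 1×28.085 + 2×15.999 = 60.083 g/mol.
Mass of SiO2 per formula unit = 3.0000 × 60.083 = 180.249 g.
SiO2 wt% = 180.249 / 455.102 × 100 = 39.61%.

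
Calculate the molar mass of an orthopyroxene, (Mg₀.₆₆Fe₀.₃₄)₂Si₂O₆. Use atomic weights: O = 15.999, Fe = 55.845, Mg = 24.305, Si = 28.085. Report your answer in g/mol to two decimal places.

222.22 g/mol

Mg: 1.32 × 24.305 = 32.0826
Fe: 0.68 × 55.845 = 37.9746
Si: 2 × 28.085 = 56.1700
O: 6 × 15.999 = 95.9940
Summing the contributions gives the formula mass.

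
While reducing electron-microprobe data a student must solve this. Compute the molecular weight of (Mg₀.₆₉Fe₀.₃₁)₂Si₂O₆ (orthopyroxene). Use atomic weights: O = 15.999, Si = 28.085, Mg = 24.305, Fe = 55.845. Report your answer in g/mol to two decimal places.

Mg: 1.38 × 24.305 = 33.5409
Fe: 0.62 × 55.845 = 34.6239
Si: 2 × 28.085 = 56.1700
O: 6 × 15.999 = 95.9940
Summing the contributions gives the formula mass.

220.33 g/mol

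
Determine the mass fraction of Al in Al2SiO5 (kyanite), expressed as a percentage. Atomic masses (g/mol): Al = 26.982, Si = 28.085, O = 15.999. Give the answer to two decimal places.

Molar mass of Al2SiO5: 2×26.982 + 1×28.085 + 5×15.999 = 162.044 g/mol.
Mass of Al per formula unit: 2 × 26.982 = 53.964 g.
Weight fraction Al = 53.964 / 162.044 = 0.3330.

33.30 wt%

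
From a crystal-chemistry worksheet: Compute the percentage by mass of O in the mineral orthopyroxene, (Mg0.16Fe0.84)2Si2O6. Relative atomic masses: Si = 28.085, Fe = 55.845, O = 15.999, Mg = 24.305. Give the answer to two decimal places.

M((Mg0.16Fe0.84)2Si2O6) = 253.761 g/mol.
O contributes 6 × 15.999 = 95.994 g per mole.
95.994/253.761 = 0.3783 → 37.83%.

37.83 mass %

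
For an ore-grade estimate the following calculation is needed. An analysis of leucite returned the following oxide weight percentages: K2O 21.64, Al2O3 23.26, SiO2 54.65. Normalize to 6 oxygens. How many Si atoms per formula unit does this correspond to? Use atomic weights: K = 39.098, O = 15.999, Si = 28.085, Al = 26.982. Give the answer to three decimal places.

21.64 wt% K2O ÷ 94.195 g/mol = 0.22974 mol, giving 0.45948 K and 0.22974 O.
23.26 wt% Al2O3 ÷ 101.961 g/mol = 0.22813 mol, giving 0.45626 Al and 0.68439 O.
54.65 wt% SiO2 ÷ 60.083 g/mol = 0.90958 mol, giving 0.90958 Si and 1.81916 O.
Oxygen sums to 2.73329; scaling by 6/2.73329 = 2.19516 puts the formula on 6 O.
Si: 0.90958 × 2.19516 = 1.997 atoms per formula unit.

1.997 Si apfu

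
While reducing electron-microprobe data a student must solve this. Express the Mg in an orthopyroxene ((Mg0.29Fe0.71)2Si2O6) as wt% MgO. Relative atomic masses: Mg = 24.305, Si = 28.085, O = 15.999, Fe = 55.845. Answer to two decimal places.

9.52 wt%

Molar mass of (Mg0.29Fe0.71)2Si2O6 = 0.58*24.305 + 1.42*55.845 + 2*28.085 + 6*15.999 = 245.561 g/mol.
Each formula unit contains 0.58 Mg, equivalent to 0.58/1 = 0.5800 mol MgO.
M(MgO) = 1×24.305 + 1×15.999 = 40.304 g/mol.
Mass of MgO per formula unit = 0.5800 × 40.304 = 23.376 g.
MgO wt% = 23.376 / 245.561 × 100 = 9.52%.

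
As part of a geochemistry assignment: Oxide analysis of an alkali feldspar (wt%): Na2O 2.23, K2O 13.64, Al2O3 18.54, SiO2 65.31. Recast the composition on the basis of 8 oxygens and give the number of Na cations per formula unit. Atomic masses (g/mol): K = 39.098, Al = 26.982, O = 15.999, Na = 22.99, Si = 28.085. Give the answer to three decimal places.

0.198 Na apfu

Na2O: 2.23/61.979 = 0.03598 mol → 0.07196 mol Na, 0.03598 mol O.
K2O: 13.64/94.195 = 0.14481 mol → 0.28962 mol K, 0.14481 mol O.
Al2O3: 18.54/101.961 = 0.18183 mol → 0.36366 mol Al, 0.54549 mol O.
SiO2: 65.31/60.083 = 1.08700 mol → 1.08700 mol Si, 2.17400 mol O.
Total oxygen = 2.90028 mol. Normalization factor = 8/2.90028 = 2.75835.
Na per 8 O = 0.07196 × 2.75835 = 0.198.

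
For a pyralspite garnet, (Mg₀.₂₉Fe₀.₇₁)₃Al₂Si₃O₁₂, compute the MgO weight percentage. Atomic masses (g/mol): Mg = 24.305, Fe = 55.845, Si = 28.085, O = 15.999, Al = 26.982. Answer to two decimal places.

7.46 wt%

Formula mass = 470.302 g/mol.
0.87 Mg → 0.8700 mol MgO per formula unit; M(MgO) = 40.304, so MgO mass = 35.064 g.
35.064/470.302 × 100 = 7.46 wt%.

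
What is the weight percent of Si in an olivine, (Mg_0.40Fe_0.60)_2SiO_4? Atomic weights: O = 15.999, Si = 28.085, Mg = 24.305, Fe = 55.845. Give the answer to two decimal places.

15.73 weight percent

Molar mass of (Mg_0.40Fe_0.60)_2SiO_4: 0.80·24.305 + 1.20·55.845 + 1·28.085 + 4·15.999 = 178.539 g/mol.
Mass of Si per formula unit: 1 × 28.085 = 28.085 g.
Weight fraction Si = 28.085 / 178.539 = 0.1573.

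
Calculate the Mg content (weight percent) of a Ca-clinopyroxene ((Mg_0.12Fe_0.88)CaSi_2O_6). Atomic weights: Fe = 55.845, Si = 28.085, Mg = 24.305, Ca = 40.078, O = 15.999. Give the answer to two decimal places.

Molar mass of (Mg_0.12Fe_0.88)CaSi_2O_6: 0.12·24.305 + 0.88·55.845 + 1·40.078 + 2·28.085 + 6·15.999 = 244.302 g/mol.
Mass of Mg per formula unit: 0.12 × 24.305 = 2.917 g.
Weight fraction Mg = 2.917 / 244.302 = 0.0119.

1.19 weight percent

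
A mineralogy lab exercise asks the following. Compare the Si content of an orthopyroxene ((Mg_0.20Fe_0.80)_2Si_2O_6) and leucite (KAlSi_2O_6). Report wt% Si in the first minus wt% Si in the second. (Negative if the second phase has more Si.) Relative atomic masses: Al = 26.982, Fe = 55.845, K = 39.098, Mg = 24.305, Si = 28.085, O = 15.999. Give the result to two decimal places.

-3.38 percentage points

First mineral: 56.170 g Si in 251.238 g formula = 22.36 wt% Si.
Second mineral: 56.170 g Si in 218.244 g formula = 25.74 wt% Si.
22.36% − 25.74% gives a difference of -3.38 percentage points.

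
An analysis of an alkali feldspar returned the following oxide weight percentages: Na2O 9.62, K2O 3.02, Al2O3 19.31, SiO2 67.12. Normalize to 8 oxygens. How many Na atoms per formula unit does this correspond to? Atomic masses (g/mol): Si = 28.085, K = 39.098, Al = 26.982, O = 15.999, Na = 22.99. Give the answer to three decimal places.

0.831 Na apfu

Na2O: 9.62/61.979 = 0.15521 mol → 0.31042 mol Na, 0.15521 mol O.
K2O: 3.02/94.195 = 0.03206 mol → 0.06412 mol K, 0.03206 mol O.
Al2O3: 19.31/101.961 = 0.18939 mol → 0.37878 mol Al, 0.56817 mol O.
SiO2: 67.12/60.083 = 1.11712 mol → 1.11712 mol Si, 2.23424 mol O.
Total oxygen = 2.98968 mol. Normalization factor = 8/2.98968 = 2.67587.
Na per 8 O = 0.31042 × 2.67587 = 0.831.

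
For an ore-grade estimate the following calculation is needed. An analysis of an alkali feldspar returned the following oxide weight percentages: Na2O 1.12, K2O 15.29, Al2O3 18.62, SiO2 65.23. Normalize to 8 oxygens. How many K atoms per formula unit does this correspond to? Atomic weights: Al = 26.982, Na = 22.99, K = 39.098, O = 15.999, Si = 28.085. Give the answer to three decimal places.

Na2O: 1.12/61.979 = 0.01807 mol → 0.03614 mol Na, 0.01807 mol O.
K2O: 15.29/94.195 = 0.16232 mol → 0.32464 mol K, 0.16232 mol O.
Al2O3: 18.62/101.961 = 0.18262 mol → 0.36524 mol Al, 0.54786 mol O.
SiO2: 65.23/60.083 = 1.08566 mol → 1.08566 mol Si, 2.17132 mol O.
Total oxygen = 2.89957 mol. Normalization factor = 8/2.89957 = 2.75903.
K per 8 O = 0.32464 × 2.75903 = 0.896.

0.896 K apfu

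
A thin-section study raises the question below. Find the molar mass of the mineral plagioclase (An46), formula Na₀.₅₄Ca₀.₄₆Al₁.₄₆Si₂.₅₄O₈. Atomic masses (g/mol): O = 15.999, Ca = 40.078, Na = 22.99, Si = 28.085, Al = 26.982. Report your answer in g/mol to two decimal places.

The formula mass is the sum 0.54·22.99 + 0.46·40.078 + 1.46·26.982 + 2.54·28.085 + 8·15.999.

269.57 g/mol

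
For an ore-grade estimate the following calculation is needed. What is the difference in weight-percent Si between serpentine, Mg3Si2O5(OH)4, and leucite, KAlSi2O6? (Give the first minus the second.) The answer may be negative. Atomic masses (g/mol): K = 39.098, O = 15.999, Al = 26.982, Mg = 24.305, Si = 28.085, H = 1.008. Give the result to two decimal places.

Si in Mg3Si2O5(OH)4: molar mass 277.108 g/mol; 2×28.085 = 56.170 g → 20.27 wt%.
Si in KAlSi2O6: molar mass 218.244 g/mol; 2×28.085 = 56.170 g → 25.74 wt%.
Difference = 20.27 − 25.74 = -5.47 percentage points.

-5.47 percentage points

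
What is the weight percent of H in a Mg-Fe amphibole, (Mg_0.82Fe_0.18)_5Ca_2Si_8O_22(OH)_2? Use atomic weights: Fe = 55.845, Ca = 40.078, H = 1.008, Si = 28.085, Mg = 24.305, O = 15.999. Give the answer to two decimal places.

0.24 wt%

M((Mg_0.82Fe_0.18)_5Ca_2Si_8O_22(OH)_2) = 840.739 g/mol.
H contributes 2 × 1.008 = 2.016 g per mole.
2.016/840.739 = 0.0024 → 0.24%.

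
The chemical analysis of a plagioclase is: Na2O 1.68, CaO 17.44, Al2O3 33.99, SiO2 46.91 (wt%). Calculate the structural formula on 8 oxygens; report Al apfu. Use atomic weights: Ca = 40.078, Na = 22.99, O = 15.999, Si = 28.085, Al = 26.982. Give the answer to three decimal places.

1.839 Al apfu

Na2O (M=61.979): mol = 0.02711; Na = 0.05422, O = 0.02711.
CaO (M=56.077): mol = 0.31100; Ca = 0.31100, O = 0.31100.
Al2O3 (M=101.961): mol = 0.33336; Al = 0.66672, O = 1.00008.
SiO2 (M=60.083): mol = 0.78075; Si = 0.78075, O = 1.56150.
ΣO = 2.89969; factor = 8/ΣO = 2.75892.
Al apfu = 0.66672 × 2.75892 = 1.839.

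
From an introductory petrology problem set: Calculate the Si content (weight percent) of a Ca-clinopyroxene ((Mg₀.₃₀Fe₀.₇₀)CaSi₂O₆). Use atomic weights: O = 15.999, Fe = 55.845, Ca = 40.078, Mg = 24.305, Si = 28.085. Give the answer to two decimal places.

M((Mg₀.₃₀Fe₀.₇₀)CaSi₂O₆) = 238.625 g/mol.
Si contributes 2 × 28.085 = 56.170 g per mole.
56.170/238.625 = 0.2354 → 23.54%.

23.54 weight percent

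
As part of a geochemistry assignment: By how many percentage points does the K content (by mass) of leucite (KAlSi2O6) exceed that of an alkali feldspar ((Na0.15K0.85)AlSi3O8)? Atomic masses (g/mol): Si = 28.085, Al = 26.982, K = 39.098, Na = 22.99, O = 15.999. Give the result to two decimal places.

5.87 percentage points

K in KAlSi2O6: molar mass 218.244 g/mol; 1×39.098 = 39.098 g → 17.91 wt%.
K in (Na0.15K0.85)AlSi3O8: molar mass 275.911 g/mol; 0.85×39.098 = 33.233 g → 12.04 wt%.
Difference = 17.91 − 12.04 = 5.87 percentage points.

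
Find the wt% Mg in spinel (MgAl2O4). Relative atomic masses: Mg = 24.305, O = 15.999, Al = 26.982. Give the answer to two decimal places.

17.08 weight percent

M(MgAl2O4) = 142.265 g/mol.
Mg contributes 1 × 24.305 = 24.305 g per mole.
24.305/142.265 = 0.1708 → 17.08%.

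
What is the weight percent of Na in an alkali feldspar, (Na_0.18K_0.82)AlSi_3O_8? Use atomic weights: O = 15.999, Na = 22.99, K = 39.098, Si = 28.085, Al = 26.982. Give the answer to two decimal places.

M((Na_0.18K_0.82)AlSi_3O_8) = 275.428 g/mol.
Na contributes 0.18 × 22.99 = 4.138 g per mole.
4.138/275.428 = 0.0150 → 1.50%.

1.50 weight percent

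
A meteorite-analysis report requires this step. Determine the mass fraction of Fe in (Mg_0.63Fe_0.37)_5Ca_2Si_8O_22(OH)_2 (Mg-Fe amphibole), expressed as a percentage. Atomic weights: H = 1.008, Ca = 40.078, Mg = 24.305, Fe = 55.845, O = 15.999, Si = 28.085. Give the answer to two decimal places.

11.87 weight percent

Molar mass of (Mg_0.63Fe_0.37)_5Ca_2Si_8O_22(OH)_2: 3.15·24.305 + 1.85·55.845 + 2·40.078 + 8·28.085 + 24·15.999 + 2·1.008 = 870.702 g/mol.
Mass of Fe per formula unit: 1.85 × 55.845 = 103.313 g.
Weight fraction Fe = 103.313 / 870.702 = 0.1187.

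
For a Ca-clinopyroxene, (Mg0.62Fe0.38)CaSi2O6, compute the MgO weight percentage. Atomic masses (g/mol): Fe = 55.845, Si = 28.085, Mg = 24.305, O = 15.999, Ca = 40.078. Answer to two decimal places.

M((Mg0.62Fe0.38)CaSi2O6) = 228.532 g/mol; M(MgO) = 40.304 g/mol.
Moles MgO per formula unit = 0.62 Mg ÷ 1 = 0.6200.
MgO fraction = (0.6200 × 40.304) / 228.532 = 24.988/228.532 = 0.1093.

10.93 wt%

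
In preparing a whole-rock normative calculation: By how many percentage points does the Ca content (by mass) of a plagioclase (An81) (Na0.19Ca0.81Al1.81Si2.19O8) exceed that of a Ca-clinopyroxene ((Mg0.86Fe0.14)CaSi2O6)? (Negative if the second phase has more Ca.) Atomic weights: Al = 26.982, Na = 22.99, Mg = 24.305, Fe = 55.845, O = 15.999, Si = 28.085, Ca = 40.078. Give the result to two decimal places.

-6.34 percentage points

First mineral: 32.463 g Ca in 275.167 g formula = 11.80 wt% Ca.
Second mineral: 40.078 g Ca in 220.963 g formula = 18.14 wt% Ca.
11.80% − 18.14% gives a difference of -6.34 percentage points.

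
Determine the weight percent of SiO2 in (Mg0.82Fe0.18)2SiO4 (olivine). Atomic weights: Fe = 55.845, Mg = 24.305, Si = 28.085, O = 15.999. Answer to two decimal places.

39.52 wt%

Formula mass = 152.045 g/mol.
1 Si → 1.0000 mol SiO2 per formula unit; M(SiO2) = 60.083, so SiO2 mass = 60.083 g.
60.083/152.045 × 100 = 39.52 wt%.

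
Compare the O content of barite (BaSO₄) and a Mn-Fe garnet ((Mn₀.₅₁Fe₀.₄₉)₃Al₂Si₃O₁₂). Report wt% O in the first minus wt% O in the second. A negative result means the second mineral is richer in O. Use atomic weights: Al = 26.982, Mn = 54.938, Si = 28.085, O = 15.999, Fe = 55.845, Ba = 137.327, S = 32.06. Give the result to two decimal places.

-11.26 percentage points

First mineral: 63.996 g O in 233.383 g formula = 27.42 wt% O.
Second mineral: 191.988 g O in 496.354 g formula = 38.68 wt% O.
27.42% − 38.68% gives a difference of -11.26 percentage points.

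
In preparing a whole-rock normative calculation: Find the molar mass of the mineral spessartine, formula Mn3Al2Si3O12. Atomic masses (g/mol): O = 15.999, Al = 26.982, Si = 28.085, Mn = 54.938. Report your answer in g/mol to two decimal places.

495.02 g/mol

M = 3·54.938 + 2·26.982 + 3·28.085 + 12·15.999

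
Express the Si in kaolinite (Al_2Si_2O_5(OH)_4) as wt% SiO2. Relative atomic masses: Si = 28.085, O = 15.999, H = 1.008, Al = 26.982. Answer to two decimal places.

46.55 wt%

M(Al_2Si_2O_5(OH)_4) = 258.157 g/mol; M(SiO2) = 60.083 g/mol.
Moles SiO2 per formula unit = 2 Si ÷ 1 = 2.0000.
SiO2 fraction = (2.0000 × 60.083) / 258.157 = 120.166/258.157 = 0.4655.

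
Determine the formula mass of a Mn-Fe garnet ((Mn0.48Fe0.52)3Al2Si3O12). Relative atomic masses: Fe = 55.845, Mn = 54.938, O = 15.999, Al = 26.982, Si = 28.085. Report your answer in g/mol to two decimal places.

496.44 g/mol

Mn: 1.44 × 54.938 = 79.1107
Fe: 1.56 × 55.845 = 87.1182
Al: 2 × 26.982 = 53.9640
Si: 3 × 28.085 = 84.2550
O: 12 × 15.999 = 191.9880
Summing the contributions gives the formula mass.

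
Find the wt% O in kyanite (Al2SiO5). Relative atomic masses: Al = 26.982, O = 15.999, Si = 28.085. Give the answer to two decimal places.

49.37 weight percent

M(Al2SiO5) = 162.044 g/mol.
O contributes 5 × 15.999 = 79.995 g per mole.
79.995/162.044 = 0.4937 → 49.37%.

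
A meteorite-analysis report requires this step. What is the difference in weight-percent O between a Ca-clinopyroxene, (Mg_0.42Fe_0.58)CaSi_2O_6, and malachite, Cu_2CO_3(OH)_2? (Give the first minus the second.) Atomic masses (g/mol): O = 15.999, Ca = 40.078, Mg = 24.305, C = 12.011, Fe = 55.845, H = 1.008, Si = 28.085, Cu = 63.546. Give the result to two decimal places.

4.70 percentage points

M((Mg_0.42Fe_0.58)CaSi_2O_6) = 234.840 g/mol, so wt% O = 95.994/234.840 × 100 = 40.88%.
M(Cu_2CO_3(OH)_2) = 221.114 g/mol, so wt% O = 79.995/221.114 × 100 = 36.18%.
40.88 − 36.18 = 4.70 pp.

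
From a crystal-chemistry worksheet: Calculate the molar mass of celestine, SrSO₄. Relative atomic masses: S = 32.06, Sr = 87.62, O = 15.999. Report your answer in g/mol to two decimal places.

Sr: 1 × 87.62 = 87.6200
S: 1 × 32.06 = 32.0600
O: 4 × 15.999 = 63.9960
Summing the contributions gives the formula mass.

183.68 g/mol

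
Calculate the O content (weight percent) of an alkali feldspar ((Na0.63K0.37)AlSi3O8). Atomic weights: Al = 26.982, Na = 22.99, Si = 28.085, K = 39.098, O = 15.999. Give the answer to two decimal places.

47.73 weight percent

Formula mass = 0.63·22.99 + 0.37·39.098 + 1·26.982 + 3·28.085 + 8·15.999 = 268.179 g/mol, of which 127.992 g is O.
So O makes up 127.992/268.179 = 0.4773 of the mass, i.e. 47.73%.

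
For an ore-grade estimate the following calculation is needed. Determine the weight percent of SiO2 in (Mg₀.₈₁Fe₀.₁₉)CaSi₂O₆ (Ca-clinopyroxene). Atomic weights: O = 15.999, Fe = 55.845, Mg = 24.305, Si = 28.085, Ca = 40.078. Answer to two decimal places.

54.00 wt%

Formula mass = 222.540 g/mol.
2 Si → 2.0000 mol SiO2 per formula unit; M(SiO2) = 60.083, so SiO2 mass = 120.166 g.
120.166/222.540 × 100 = 54.00 wt%.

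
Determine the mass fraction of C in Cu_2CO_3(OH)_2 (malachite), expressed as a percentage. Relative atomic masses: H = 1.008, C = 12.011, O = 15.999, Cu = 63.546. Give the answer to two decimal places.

M(Cu_2CO_3(OH)_2) = 221.114 g/mol.
C contributes 1 × 12.011 = 12.011 g per mole.
12.011/221.114 = 0.0543 → 5.43%.

5.43 wt%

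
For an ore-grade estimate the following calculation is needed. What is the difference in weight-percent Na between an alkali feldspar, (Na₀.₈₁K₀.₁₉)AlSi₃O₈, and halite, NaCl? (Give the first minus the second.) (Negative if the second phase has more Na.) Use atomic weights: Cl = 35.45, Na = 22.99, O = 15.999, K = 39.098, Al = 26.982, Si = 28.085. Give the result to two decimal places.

First mineral: 18.622 g Na in 265.280 g formula = 7.02 wt% Na.
Second mineral: 22.990 g Na in 58.440 g formula = 39.34 wt% Na.
7.02% − 39.34% gives a difference of -32.32 percentage points.

-32.32 percentage points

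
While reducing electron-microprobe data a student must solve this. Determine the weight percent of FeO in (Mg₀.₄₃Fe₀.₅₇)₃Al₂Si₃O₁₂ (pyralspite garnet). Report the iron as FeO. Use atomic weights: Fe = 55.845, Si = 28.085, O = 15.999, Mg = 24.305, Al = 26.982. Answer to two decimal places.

Molar mass of (Mg₀.₄₃Fe₀.₅₇)₃Al₂Si₃O₁₂ = 1.29·24.305 + 1.71·55.845 + 2·26.982 + 3·28.085 + 12·15.999 = 457.055 g/mol.
Each formula unit contains 1.71 Fe, equivalent to 1.71/1 = 1.7100 mol FeO.
M(FeO) = 1×55.845 + 1×15.999 = 71.844 g/mol.
Mass of FeO per formula unit = 1.7100 × 71.844 = 122.853 g.
FeO wt% = 122.853 / 457.055 × 100 = 26.88%.

26.88 wt%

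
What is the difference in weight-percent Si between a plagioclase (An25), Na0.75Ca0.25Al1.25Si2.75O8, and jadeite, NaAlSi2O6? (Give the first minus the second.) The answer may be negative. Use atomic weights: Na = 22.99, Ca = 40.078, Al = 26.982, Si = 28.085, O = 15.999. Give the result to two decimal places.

1.22 percentage points

M(Na0.75Ca0.25Al1.25Si2.75O8) = 266.215 g/mol, so wt% Si = 77.234/266.215 × 100 = 29.01%.
M(NaAlSi2O6) = 202.136 g/mol, so wt% Si = 56.170/202.136 × 100 = 27.79%.
29.01 − 27.79 = 1.22 pp.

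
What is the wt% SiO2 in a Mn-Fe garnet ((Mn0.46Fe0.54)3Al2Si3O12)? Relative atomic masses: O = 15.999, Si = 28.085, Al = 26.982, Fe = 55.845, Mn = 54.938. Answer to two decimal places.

36.30 wt%

Molar mass of (Mn0.46Fe0.54)3Al2Si3O12 = 1.38·54.938 + 1.62·55.845 + 2·26.982 + 3·28.085 + 12·15.999 = 496.490 g/mol.
Each formula unit contains 3 Si, equivalent to 3/1 = 3.0000 mol SiO2.
M(SiO2) = 1×28.085 + 2×15.999 = 60.083 g/mol.
Mass of SiO2 per formula unit = 3.0000 × 60.083 = 180.249 g.
SiO2 wt% = 180.249 / 496.490 × 100 = 36.30%.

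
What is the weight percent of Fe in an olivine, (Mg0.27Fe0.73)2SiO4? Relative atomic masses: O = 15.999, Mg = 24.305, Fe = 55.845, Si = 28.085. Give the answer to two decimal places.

43.66 mass %

M((Mg0.27Fe0.73)2SiO4) = 186.739 g/mol.
Fe contributes 1.46 × 55.845 = 81.534 g per mole.
81.534/186.739 = 0.4366 → 43.66%.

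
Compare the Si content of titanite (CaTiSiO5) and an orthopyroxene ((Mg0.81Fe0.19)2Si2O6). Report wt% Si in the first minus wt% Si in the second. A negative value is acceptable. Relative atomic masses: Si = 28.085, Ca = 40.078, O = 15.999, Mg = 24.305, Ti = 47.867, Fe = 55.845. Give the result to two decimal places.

M(CaTiSiO5) = 196.025 g/mol, so wt% Si = 28.085/196.025 × 100 = 14.33%.
M((Mg0.81Fe0.19)2Si2O6) = 212.759 g/mol, so wt% Si = 56.170/212.759 × 100 = 26.40%.
14.33 − 26.40 = -12.07 pp.

-12.07 percentage points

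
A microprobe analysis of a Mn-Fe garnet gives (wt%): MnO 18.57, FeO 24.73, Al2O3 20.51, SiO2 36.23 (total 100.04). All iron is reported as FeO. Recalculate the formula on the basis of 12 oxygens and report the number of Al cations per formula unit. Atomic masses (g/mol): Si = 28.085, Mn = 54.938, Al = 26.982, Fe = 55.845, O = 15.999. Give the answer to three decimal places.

1.999 Al apfu

18.57 wt% MnO ÷ 70.937 g/mol = 0.26178 mol, giving 0.26178 Mn and 0.26178 O.
24.73 wt% FeO ÷ 71.844 g/mol = 0.34422 mol, giving 0.34422 Fe and 0.34422 O.
20.51 wt% Al2O3 ÷ 101.961 g/mol = 0.20116 mol, giving 0.40232 Al and 0.60348 O.
36.23 wt% SiO2 ÷ 60.083 g/mol = 0.60300 mol, giving 0.60300 Si and 1.20600 O.
Oxygen sums to 2.41548; scaling by 12/2.41548 = 4.96796 puts the formula on 12 O.
Al: 0.40232 × 4.96796 = 1.999 atoms per formula unit.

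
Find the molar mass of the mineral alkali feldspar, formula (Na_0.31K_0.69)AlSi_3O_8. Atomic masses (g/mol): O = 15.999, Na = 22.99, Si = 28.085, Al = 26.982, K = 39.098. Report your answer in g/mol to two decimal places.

273.33 g/mol

M = 0.31×22.99 + 0.69×39.098 + 1×26.982 + 3×28.085 + 8×15.999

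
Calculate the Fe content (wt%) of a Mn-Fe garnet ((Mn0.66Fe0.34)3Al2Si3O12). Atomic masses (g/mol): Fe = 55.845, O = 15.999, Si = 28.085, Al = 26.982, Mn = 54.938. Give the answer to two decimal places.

11.49 wt%

M((Mn0.66Fe0.34)3Al2Si3O12) = 495.946 g/mol.
Fe contributes 1.02 × 55.845 = 56.962 g per mole.
56.962/495.946 = 0.1149 → 11.49%.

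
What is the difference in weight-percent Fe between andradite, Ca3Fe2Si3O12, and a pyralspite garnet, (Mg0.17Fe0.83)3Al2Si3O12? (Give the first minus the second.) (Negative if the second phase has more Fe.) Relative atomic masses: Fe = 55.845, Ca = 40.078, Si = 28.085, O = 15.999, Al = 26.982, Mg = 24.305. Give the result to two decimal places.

M(Ca3Fe2Si3O12) = 508.167 g/mol, so wt% Fe = 111.690/508.167 × 100 = 21.98%.
M((Mg0.17Fe0.83)3Al2Si3O12) = 481.657 g/mol, so wt% Fe = 139.054/481.657 × 100 = 28.87%.
21.98 − 28.87 = -6.89 pp.

-6.89 percentage points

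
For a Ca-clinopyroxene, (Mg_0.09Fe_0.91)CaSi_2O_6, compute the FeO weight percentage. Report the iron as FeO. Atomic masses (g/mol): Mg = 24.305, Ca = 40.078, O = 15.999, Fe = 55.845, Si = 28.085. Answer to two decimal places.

Molar mass of (Mg_0.09Fe_0.91)CaSi_2O_6 = 0.09·24.305 + 0.91·55.845 + 1·40.078 + 2·28.085 + 6·15.999 = 245.248 g/mol.
Each formula unit contains 0.91 Fe, equivalent to 0.91/1 = 0.9100 mol FeO.
M(FeO) = 1×55.845 + 1×15.999 = 71.844 g/mol.
Mass of FeO per formula unit = 0.9100 × 71.844 = 65.378 g.
FeO wt% = 65.378 / 245.248 × 100 = 26.66%.

26.66 wt%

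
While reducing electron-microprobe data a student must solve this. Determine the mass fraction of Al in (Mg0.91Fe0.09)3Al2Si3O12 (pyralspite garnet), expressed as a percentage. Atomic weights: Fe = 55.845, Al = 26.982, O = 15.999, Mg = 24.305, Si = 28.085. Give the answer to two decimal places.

13.11 mass %

Molar mass of (Mg0.91Fe0.09)3Al2Si3O12: 2.73×24.305 + 0.27×55.845 + 2×26.982 + 3×28.085 + 12×15.999 = 411.638 g/mol.
Mass of Al per formula unit: 2 × 26.982 = 53.964 g.
Weight fraction Al = 53.964 / 411.638 = 0.1311.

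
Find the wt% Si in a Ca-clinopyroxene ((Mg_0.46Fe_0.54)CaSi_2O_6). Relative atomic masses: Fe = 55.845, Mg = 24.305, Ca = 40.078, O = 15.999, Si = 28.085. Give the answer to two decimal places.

Formula mass = 0.46×24.305 + 0.54×55.845 + 1×40.078 + 2×28.085 + 6×15.999 = 233.579 g/mol, of which 56.170 g is Si.
So Si makes up 56.170/233.579 = 0.2405 of the mass, i.e. 24.05%.

24.05 wt%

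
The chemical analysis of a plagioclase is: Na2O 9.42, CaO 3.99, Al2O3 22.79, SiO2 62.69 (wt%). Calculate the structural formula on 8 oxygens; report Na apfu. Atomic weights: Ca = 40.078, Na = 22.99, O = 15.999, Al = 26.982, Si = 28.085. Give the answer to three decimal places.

0.816 Na apfu

Na2O (M=61.979): mol = 0.15199; Na = 0.30398, O = 0.15199.
CaO (M=56.077): mol = 0.07115; Ca = 0.07115, O = 0.07115.
Al2O3 (M=101.961): mol = 0.22352; Al = 0.44704, O = 0.67056.
SiO2 (M=60.083): mol = 1.04339; Si = 1.04339, O = 2.08678.
ΣO = 2.98048; factor = 8/ΣO = 2.68413.
Na apfu = 0.30398 × 2.68413 = 0.816.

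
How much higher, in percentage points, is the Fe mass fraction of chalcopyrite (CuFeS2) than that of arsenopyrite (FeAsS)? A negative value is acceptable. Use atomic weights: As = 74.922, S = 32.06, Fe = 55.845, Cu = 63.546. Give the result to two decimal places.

First mineral: 55.845 g Fe in 183.511 g formula = 30.43 wt% Fe.
Second mineral: 55.845 g Fe in 162.827 g formula = 34.30 wt% Fe.
30.43% − 34.30% gives a difference of -3.87 percentage points.

-3.87 percentage points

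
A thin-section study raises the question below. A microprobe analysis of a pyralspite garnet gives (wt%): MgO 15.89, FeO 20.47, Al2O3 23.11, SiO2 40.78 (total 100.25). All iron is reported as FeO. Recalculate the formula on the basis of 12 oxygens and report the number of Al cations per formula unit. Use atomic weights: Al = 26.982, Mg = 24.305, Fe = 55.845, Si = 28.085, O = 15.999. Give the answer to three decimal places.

MgO: 15.89/40.304 = 0.39425 mol → 0.39425 mol Mg, 0.39425 mol O.
FeO: 20.47/71.844 = 0.28492 mol → 0.28492 mol Fe, 0.28492 mol O.
Al2O3: 23.11/101.961 = 0.22666 mol → 0.45332 mol Al, 0.67998 mol O.
SiO2: 40.78/60.083 = 0.67873 mol → 0.67873 mol Si, 1.35746 mol O.
Total oxygen = 2.71661 mol. Normalization factor = 12/2.71661 = 4.41727.
Al per 12 O = 0.45332 × 4.41727 = 2.002.

2.002 Al apfu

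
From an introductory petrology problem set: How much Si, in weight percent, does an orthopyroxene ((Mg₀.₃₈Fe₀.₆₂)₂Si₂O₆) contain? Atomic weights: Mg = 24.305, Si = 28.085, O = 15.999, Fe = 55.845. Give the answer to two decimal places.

23.42 weight percent

Molar mass of (Mg₀.₃₈Fe₀.₆₂)₂Si₂O₆: 0.76·24.305 + 1.24·55.845 + 2·28.085 + 6·15.999 = 239.884 g/mol.
Mass of Si per formula unit: 2 × 28.085 = 56.170 g.
Weight fraction Si = 56.170 / 239.884 = 0.2342.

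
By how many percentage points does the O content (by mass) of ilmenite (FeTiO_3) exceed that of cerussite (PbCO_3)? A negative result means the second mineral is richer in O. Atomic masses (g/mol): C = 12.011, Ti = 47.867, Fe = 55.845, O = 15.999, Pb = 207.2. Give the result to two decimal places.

First mineral: 47.997 g O in 151.709 g formula = 31.64 wt% O.
Second mineral: 47.997 g O in 267.208 g formula = 17.96 wt% O.
31.64% − 17.96% gives a difference of 13.68 percentage points.

13.68 percentage points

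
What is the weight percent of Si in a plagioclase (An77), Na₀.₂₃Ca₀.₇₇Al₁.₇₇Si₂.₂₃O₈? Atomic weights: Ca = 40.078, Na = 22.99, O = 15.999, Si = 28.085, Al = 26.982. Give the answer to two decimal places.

Molar mass of Na₀.₂₃Ca₀.₇₇Al₁.₇₇Si₂.₂₃O₈: 0.23×22.99 + 0.77×40.078 + 1.77×26.982 + 2.23×28.085 + 8×15.999 = 274.527 g/mol.
Mass of Si per formula unit: 2.23 × 28.085 = 62.630 g.
Weight fraction Si = 62.630 / 274.527 = 0.2281.

22.81 weight percent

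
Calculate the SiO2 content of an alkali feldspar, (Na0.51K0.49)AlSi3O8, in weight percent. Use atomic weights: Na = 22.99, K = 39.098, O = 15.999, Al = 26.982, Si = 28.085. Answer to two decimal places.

M((Na0.51K0.49)AlSi3O8) = 270.112 g/mol; M(SiO2) = 60.083 g/mol.
Moles SiO2 per formula unit = 3 Si ÷ 1 = 3.0000.
SiO2 fraction = (3.0000 × 60.083) / 270.112 = 180.249/270.112 = 0.6673.

66.73 wt%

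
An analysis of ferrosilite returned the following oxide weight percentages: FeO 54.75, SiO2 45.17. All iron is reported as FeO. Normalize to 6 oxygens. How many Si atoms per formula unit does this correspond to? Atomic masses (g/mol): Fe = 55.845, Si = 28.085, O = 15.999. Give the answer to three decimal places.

FeO (M=71.844): mol = 0.76207; Fe = 0.76207, O = 0.76207.
SiO2 (M=60.083): mol = 0.75179; Si = 0.75179, O = 1.50358.
ΣO = 2.26565; factor = 6/ΣO = 2.64825.
Si apfu = 0.75179 × 2.64825 = 1.991.

1.991 Si apfu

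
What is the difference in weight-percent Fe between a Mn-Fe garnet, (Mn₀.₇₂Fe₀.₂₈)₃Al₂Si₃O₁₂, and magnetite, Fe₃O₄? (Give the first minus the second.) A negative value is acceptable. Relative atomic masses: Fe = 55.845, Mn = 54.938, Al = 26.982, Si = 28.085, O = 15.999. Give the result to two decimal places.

Fe in (Mn₀.₇₂Fe₀.₂₈)₃Al₂Si₃O₁₂: molar mass 495.783 g/mol; 0.84×55.845 = 46.910 g → 9.46 wt%.
Fe in Fe₃O₄: molar mass 231.531 g/mol; 3×55.845 = 167.535 g → 72.36 wt%.
Difference = 9.46 − 72.36 = -62.90 percentage points.

-62.90 percentage points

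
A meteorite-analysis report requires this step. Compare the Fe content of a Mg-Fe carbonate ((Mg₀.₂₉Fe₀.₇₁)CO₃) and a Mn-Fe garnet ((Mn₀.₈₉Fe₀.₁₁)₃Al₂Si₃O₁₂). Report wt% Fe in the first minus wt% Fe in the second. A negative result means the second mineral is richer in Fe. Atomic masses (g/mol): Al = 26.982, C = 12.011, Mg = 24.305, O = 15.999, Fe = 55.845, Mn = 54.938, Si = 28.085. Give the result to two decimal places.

33.44 percentage points

Fe in (Mg₀.₂₉Fe₀.₇₁)CO₃: molar mass 106.706 g/mol; 0.71×55.845 = 39.650 g → 37.16 wt%.
Fe in (Mn₀.₈₉Fe₀.₁₁)₃Al₂Si₃O₁₂: molar mass 495.320 g/mol; 0.33×55.845 = 18.429 g → 3.72 wt%.
Difference = 37.16 − 3.72 = 33.44 percentage points.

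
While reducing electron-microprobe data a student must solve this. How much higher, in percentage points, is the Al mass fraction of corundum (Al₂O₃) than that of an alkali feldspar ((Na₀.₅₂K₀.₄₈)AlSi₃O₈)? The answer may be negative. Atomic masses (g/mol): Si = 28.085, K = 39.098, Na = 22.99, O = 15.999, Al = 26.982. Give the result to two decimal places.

42.93 percentage points

First mineral: 53.964 g Al in 101.961 g formula = 52.93 wt% Al.
Second mineral: 26.982 g Al in 269.951 g formula = 10.00 wt% Al.
52.93% − 10.00% gives a difference of 42.93 percentage points.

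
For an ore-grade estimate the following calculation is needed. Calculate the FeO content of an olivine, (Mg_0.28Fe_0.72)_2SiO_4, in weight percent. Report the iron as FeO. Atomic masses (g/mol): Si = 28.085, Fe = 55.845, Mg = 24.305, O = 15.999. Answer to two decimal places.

Molar mass of (Mg_0.28Fe_0.72)_2SiO_4 = 0.56*24.305 + 1.44*55.845 + 1*28.085 + 4*15.999 = 186.109 g/mol.
Each formula unit contains 1.44 Fe, equivalent to 1.44/1 = 1.4400 mol FeO.
M(FeO) = 1×55.845 + 1×15.999 = 71.844 g/mol.
Mass of FeO per formula unit = 1.4400 × 71.844 = 103.455 g.
FeO wt% = 103.455 / 186.109 × 100 = 55.59%.

55.59 wt%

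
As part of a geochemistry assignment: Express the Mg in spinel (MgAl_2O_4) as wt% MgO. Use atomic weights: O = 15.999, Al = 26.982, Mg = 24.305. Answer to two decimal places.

Formula mass = 142.265 g/mol.
1 Mg → 1.0000 mol MgO per formula unit; M(MgO) = 40.304, so MgO mass = 40.304 g.
40.304/142.265 × 100 = 28.33 wt%.

28.33 wt%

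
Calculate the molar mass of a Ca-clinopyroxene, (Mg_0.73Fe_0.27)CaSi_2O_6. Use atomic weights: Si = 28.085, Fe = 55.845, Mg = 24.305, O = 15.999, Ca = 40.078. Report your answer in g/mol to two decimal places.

225.06 g/mol

M = 0.73·24.305 + 0.27·55.845 + 1·40.078 + 2·28.085 + 6·15.999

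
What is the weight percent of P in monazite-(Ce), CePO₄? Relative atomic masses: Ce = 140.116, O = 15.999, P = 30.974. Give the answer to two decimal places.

13.18 wt%

Formula mass = 1*140.116 + 1*30.974 + 4*15.999 = 235.086 g/mol, of which 30.974 g is P.
So P makes up 30.974/235.086 = 0.1318 of the mass, i.e. 13.18%.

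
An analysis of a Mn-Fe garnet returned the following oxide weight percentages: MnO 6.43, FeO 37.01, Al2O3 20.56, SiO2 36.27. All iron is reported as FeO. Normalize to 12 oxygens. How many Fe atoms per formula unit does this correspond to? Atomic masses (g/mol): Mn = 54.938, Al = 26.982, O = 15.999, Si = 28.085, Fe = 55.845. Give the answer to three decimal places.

MnO: 6.43/70.937 = 0.09064 mol → 0.09064 mol Mn, 0.09064 mol O.
FeO: 37.01/71.844 = 0.51514 mol → 0.51514 mol Fe, 0.51514 mol O.
Al2O3: 20.56/101.961 = 0.20165 mol → 0.40330 mol Al, 0.60495 mol O.
SiO2: 36.27/60.083 = 0.60366 mol → 0.60366 mol Si, 1.20732 mol O.
Total oxygen = 2.41805 mol. Normalization factor = 12/2.41805 = 4.96268.
Fe per 12 O = 0.51514 × 4.96268 = 2.556.

2.556 Fe apfu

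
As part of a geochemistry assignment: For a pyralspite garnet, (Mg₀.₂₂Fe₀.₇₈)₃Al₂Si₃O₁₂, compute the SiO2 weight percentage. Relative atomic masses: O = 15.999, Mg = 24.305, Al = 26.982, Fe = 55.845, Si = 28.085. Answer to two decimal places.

37.79 wt%

Formula mass = 476.926 g/mol.
3 Si → 3.0000 mol SiO2 per formula unit; M(SiO2) = 60.083, so SiO2 mass = 180.249 g.
180.249/476.926 × 100 = 37.79 wt%.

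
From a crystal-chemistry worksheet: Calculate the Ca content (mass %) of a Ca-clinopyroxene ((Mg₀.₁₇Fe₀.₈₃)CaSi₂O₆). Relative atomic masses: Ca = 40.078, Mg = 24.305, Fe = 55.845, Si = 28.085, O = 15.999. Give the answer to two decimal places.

16.51 mass %

Molar mass of (Mg₀.₁₇Fe₀.₈₃)CaSi₂O₆: 0.17*24.305 + 0.83*55.845 + 1*40.078 + 2*28.085 + 6*15.999 = 242.725 g/mol.
Mass of Ca per formula unit: 1 × 40.078 = 40.078 g.
Weight fraction Ca = 40.078 / 242.725 = 0.1651.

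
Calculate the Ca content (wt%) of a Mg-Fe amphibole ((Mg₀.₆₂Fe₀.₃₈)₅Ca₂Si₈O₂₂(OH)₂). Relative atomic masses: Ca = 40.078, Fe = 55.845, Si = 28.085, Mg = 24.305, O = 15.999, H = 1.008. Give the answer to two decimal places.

Formula mass = 3.10·24.305 + 1.90·55.845 + 2·40.078 + 8·28.085 + 24·15.999 + 2·1.008 = 872.279 g/mol, of which 80.156 g is Ca.
So Ca makes up 80.156/872.279 = 0.0919 of the mass, i.e. 9.19%.

9.19 wt%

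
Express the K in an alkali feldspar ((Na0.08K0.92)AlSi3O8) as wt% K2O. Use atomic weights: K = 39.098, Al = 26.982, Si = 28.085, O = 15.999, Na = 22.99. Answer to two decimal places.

15.64 wt%

Formula mass = 277.038 g/mol.
0.92 K → 0.4600 mol K2O per formula unit; M(K2O) = 94.195, so K2O mass = 43.330 g.
43.330/277.038 × 100 = 15.64 wt%.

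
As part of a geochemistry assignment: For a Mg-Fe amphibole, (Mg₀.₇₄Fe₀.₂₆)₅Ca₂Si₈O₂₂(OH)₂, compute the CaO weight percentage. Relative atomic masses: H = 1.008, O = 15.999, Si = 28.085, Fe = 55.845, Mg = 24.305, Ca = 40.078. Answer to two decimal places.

13.14 wt%

M((Mg₀.₇₄Fe₀.₂₆)₅Ca₂Si₈O₂₂(OH)₂) = 853.355 g/mol; M(CaO) = 56.077 g/mol.
Moles CaO per formula unit = 2 Ca ÷ 1 = 2.0000.
CaO fraction = (2.0000 × 56.077) / 853.355 = 112.154/853.355 = 0.1314.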